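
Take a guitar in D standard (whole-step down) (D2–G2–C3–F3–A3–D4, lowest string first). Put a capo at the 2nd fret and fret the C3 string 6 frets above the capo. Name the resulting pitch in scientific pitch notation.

The capo raises the open C3 by 2 semitones to D3; fretting 6 more gives C3 + 2 + 6 = C3 + 8 semitones = G#3.
(Also written Ab.)

G#3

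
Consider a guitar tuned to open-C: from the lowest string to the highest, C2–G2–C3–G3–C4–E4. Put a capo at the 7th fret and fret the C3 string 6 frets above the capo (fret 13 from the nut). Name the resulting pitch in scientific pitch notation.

The capo raises the open C3 by 7 semitones to G3; fretting 6 more gives C3 + 7 + 6 = C3 + 13 semitones = C#4.
(Also written Db.)

C#4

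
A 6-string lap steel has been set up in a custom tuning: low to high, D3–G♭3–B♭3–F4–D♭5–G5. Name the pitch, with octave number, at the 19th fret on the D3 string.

Each fret is one semitone, so D3 + 19 = A4.

A4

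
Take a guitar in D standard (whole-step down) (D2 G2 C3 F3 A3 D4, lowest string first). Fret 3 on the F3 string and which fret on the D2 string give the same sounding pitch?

18

Fret 3 on F3 is MIDI 53 + 3 = 56 (G♯3). On the D2 string (open MIDI 38), that pitch is 56 − 38 = fret 18.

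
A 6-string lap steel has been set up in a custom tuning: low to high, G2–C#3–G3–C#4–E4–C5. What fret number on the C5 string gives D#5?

3

D#5 is 3 semitones above the open C5 (C–C#–D–D#), so it sits at fret 3.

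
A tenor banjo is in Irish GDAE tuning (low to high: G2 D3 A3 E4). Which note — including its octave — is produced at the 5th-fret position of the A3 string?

The open A3 string plus 5 semitones: A–A#–B–C–C#–D.
The walk passes from B into C once, so the octave number goes from 3 to 4.

D4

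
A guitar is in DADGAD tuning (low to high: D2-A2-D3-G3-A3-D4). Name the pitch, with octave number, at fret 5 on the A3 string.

D4

Each fret is one semitone, so A3 + 5 = D4.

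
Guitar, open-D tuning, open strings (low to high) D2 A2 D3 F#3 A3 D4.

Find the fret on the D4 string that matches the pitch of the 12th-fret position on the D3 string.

0

D3 at fret 12 is D3 + 12 semitones = D4.
The open D4 string is 12 semitones above the open D3, so the same pitch on the D4 string lies at fret 12 − 12 = 0.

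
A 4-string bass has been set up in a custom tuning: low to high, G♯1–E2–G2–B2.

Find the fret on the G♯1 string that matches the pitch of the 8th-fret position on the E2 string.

E2 at fret 8 is E2 + 8 semitones = C3.
The open G♯1 string is 8 semitones below the open E2, so the same pitch on the G♯1 string lies at fret 8 + 8 = 16.

16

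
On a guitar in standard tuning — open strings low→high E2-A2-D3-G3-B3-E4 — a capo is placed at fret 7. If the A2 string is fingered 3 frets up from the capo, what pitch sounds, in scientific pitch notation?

The capo raises the open A2 by 7 semitones to E3; fretting 3 more gives A2 + 7 + 3 = A2 + 10 semitones = G3.

G3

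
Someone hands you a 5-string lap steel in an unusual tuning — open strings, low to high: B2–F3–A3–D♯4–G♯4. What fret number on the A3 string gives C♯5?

C♯5 is 16 semitones above the open A3 (A–A#–B–C–…–B–C–C#), so it sits at fret 16.

16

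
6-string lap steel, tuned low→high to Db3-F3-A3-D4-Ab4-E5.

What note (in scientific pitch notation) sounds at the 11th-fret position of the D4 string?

D4 is MIDI 62. Adding 11 gives 73, which is Db5.

Db5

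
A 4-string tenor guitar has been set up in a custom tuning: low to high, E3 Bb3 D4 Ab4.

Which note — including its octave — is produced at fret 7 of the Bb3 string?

F4

Bb3 is MIDI 58. Adding 7 gives 65, which is F4.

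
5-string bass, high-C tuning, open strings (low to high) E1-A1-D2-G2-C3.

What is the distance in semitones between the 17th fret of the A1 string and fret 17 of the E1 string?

A1 at fret 17 → D3 (MIDI 50); E1 at fret 17 → A2 (MIDI 45).
50 − 45 = 5, so the two pitches are 5 semitones apart, with D3 the higher.

5 semitones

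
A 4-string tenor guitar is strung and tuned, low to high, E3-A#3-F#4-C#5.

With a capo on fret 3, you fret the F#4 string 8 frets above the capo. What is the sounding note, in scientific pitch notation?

The capo raises the open F#4 by 3 semitones to A4; fretting 8 more gives F#4 + 3 + 8 = F#4 + 11 semitones = F5.

F5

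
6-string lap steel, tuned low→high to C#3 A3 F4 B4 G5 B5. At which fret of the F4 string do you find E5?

E5 is 11 semitones above the open F4 (F–F#–G–G#–…–D–D#–E), so it sits at fret 11.

11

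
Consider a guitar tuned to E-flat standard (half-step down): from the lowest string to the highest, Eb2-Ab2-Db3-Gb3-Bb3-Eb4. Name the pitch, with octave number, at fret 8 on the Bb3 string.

Gb4

Bb3 is MIDI 58. Adding 8 gives 66, which is Gb4.
(Equivalently spelled F#4.)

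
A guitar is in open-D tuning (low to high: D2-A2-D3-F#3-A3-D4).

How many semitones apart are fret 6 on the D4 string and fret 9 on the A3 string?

2 semitones

D4 at fret 6 → G#4 (MIDI 68); A3 at fret 9 → F#4 (MIDI 66).
68 − 66 = 2, so the two pitches are 2 semitones apart, with G#4 the higher.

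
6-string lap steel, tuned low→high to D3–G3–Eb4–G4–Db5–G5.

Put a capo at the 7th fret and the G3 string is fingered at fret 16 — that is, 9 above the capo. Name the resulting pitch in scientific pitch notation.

The capo raises the open G3 by 7 semitones to D4; fretting 9 more gives G3 + 7 + 9 = G3 + 16 semitones = B4.

B4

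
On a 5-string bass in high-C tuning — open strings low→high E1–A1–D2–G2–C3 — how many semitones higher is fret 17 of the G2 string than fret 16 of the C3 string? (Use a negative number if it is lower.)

G2 at fret 17 → C4 (MIDI 60); C3 at fret 16 → E4 (MIDI 64).
60 − 64 = -4, so the two pitches are 4 semitones apart.

-4 semitones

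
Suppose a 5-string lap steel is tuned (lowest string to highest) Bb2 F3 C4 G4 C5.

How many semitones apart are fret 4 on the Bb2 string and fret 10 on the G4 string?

27 semitones

Bb2 at fret 4 → D3 (MIDI 50); G4 at fret 10 → F5 (MIDI 77).
50 − 77 = -27, so the two pitches are 27 semitones apart, with F5 the higher.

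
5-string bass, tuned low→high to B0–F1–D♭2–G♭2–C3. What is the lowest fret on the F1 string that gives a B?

From F1, count semitones up the chromatic scale until reaching B: F–Gb–G–Ab–A–Bb–B — 6 steps.

6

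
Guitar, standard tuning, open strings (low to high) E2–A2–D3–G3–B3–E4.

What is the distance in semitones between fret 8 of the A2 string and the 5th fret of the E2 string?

8 semitones

A2 at fret 8 → F3 (MIDI 53); E2 at fret 5 → A2 (MIDI 45).
53 − 45 = 8, so the two pitches are 8 semitones apart, with F3 the higher.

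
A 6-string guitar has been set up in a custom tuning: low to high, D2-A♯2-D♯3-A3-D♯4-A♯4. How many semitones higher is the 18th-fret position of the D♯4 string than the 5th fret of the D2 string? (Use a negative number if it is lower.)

D♯4 at fret 18 → A5 (MIDI 81); D2 at fret 5 → G2 (MIDI 43).
81 − 43 = 38, so the two pitches are 38 semitones apart.

38 semitones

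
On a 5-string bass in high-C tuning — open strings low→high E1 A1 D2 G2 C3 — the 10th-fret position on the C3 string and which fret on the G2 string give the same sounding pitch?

15

C3 at fret 10 is C3 + 10 semitones = A#3.
The open G2 string is 5 semitones below the open C3, so the same pitch on the G2 string lies at fret 10 + 5 = 15.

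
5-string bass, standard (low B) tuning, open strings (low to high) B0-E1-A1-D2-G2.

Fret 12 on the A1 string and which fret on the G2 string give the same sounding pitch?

Fret 12 on A1 is MIDI 33 + 12 = 45 (A2). On the G2 string (open MIDI 43), that pitch is 45 − 43 = fret 2.

2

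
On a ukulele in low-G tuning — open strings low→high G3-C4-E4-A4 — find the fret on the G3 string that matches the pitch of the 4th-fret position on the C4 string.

9

Fret 4 on C4 is MIDI 60 + 4 = 64 (E4). On the G3 string (open MIDI 55), that pitch is 64 − 55 = fret 9.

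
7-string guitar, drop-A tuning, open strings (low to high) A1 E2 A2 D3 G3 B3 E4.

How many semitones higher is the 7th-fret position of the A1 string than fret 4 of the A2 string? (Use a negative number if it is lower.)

A1 at fret 7 → E2 (MIDI 40); A2 at fret 4 → C#3 (MIDI 49).
40 − 49 = -9, so the two pitches are 9 semitones apart.

-9 semitones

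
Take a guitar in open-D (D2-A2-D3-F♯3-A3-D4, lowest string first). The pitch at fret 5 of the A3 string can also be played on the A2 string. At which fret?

A3 at fret 5 is A3 + 5 semitones = D4.
The open A2 string is 12 semitones below the open A3, so the same pitch on the A2 string lies at fret 5 + 12 = 17.

17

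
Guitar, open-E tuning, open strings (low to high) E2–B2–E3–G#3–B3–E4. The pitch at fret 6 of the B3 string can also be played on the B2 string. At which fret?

B3 at fret 6 is B3 + 6 semitones = F4.
The open B2 string is 12 semitones below the open B3, so the same pitch on the B2 string lies at fret 6 + 12 = 18.

18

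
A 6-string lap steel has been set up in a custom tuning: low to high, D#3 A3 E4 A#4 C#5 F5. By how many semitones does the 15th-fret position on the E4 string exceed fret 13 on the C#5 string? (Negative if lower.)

E4 at fret 15 → G5 (MIDI 79); C#5 at fret 13 → D6 (MIDI 86).
79 − 86 = -7, so the two pitches are 7 semitones apart.

-7 semitones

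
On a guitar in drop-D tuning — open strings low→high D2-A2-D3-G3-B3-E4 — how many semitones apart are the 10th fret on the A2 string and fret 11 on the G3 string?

11 semitones

A2 at fret 10 → G3 (MIDI 55); G3 at fret 11 → F♯4 (MIDI 66).
55 − 66 = -11, so the two pitches are 11 semitones apart, with F♯4 the higher.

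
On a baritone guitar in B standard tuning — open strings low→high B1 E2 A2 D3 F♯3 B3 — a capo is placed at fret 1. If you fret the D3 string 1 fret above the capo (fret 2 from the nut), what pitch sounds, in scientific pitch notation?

E3

The capo raises the open D3 by 1 semitone to D♯3; fretting 1 more gives D3 + 1 + 1 = D3 + 2 semitones = E3.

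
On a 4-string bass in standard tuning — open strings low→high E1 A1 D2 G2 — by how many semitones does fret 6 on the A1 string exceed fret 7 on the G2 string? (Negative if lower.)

A1 at fret 6 → D♯2 (MIDI 39); G2 at fret 7 → D3 (MIDI 50).
39 − 50 = -11, so the two pitches are 11 semitones apart.

-11 semitones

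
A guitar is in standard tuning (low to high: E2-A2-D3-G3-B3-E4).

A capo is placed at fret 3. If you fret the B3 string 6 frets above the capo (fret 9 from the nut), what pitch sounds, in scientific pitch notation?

The capo raises the open B3 by 3 semitones to D4; fretting 6 more gives B3 + 3 + 6 = B3 + 9 semitones = G#4.
(Also written Ab.)

G#4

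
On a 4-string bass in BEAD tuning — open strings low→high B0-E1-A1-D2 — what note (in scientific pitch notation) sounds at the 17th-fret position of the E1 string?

Each fret is one semitone, so E1 + 17 = A2.

A2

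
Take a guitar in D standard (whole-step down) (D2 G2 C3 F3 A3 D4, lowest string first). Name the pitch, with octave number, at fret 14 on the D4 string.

E5

The open D4 string plus 14 semitones: D–D#–E–F–…–D–D#–E.
The walk passes from B into C once, so the octave number goes from 4 to 5.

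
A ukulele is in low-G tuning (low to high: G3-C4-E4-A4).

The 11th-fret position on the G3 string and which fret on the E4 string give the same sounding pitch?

Fret 11 on G3 is MIDI 55 + 11 = 66 (F#4). On the E4 string (open MIDI 64), that pitch is 66 − 64 = fret 2.

2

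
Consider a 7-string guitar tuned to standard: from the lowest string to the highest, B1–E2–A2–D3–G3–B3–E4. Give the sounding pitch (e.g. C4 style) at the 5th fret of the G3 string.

C4

G3 is MIDI 55. Adding 5 gives 60, which is C4.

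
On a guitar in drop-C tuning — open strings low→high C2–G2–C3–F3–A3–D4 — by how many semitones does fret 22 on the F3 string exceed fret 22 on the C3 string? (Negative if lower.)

F3 at fret 22 → D♯5 (MIDI 75); C3 at fret 22 → A♯4 (MIDI 70).
75 − 70 = 5, so the two pitches are 5 semitones apart.

5 semitones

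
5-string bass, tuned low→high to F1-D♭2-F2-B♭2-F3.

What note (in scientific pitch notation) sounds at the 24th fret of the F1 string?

Each fret is one semitone, so F1 + 24 = F3.

F3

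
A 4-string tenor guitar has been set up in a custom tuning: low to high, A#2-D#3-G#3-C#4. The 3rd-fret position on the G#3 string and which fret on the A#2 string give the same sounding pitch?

G#3 at fret 3 is G#3 + 3 semitones = B3.
The open A#2 string is 10 semitones below the open G#3, so the same pitch on the A#2 string lies at fret 3 + 10 = 13.

13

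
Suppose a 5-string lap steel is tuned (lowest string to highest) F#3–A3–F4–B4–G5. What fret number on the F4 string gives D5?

D5 is 9 semitones above the open F4 (F–F#–G–G#–A–A#–B–C–C#–D), so it sits at fret 9.

9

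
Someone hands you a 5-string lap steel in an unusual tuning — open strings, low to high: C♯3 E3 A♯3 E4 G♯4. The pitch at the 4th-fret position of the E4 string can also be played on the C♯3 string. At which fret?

Fret 4 on E4 is MIDI 64 + 4 = 68 (G♯4). On the C♯3 string (open MIDI 49), that pitch is 68 − 49 = fret 19.

19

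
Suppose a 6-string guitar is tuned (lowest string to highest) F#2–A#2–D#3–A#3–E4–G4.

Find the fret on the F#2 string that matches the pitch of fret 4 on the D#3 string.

13

Fret 4 on D#3 is MIDI 51 + 4 = 55 (G3). On the F#2 string (open MIDI 42), that pitch is 55 − 42 = fret 13.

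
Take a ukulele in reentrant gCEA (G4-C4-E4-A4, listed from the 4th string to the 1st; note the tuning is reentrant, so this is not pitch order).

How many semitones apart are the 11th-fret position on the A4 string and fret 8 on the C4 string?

12 semitones

A4 at fret 11 → G♯5 (MIDI 80); C4 at fret 8 → G♯4 (MIDI 68).
80 − 68 = 12, so the two pitches are 12 semitones apart, with G♯5 the higher.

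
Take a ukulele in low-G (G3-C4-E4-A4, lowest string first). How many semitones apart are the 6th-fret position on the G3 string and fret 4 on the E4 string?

G3 at fret 6 → C♯4 (MIDI 61); E4 at fret 4 → G♯4 (MIDI 68).
61 − 68 = -7, so the two pitches are 7 semitones apart, with G♯4 the higher.

7 semitones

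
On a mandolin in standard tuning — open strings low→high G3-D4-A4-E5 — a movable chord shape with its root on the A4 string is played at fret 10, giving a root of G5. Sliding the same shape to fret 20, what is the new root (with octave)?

F6

Moving from fret 10 to fret 20 shifts the root by 10 semitones.
G5 up 10 semitones is F6.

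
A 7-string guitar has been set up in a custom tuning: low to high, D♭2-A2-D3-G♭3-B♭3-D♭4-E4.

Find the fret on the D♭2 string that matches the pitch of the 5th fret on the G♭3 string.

G♭3 at fret 5 is G♭3 + 5 semitones = B3.
The open D♭2 string is 17 semitones below the open G♭3, so the same pitch on the D♭2 string lies at fret 5 + 17 = 22.

22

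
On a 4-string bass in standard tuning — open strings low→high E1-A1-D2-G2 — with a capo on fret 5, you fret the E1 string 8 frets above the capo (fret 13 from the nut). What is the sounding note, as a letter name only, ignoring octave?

The capo raises the open E1 by 5 semitones to A1; fretting 8 more gives E1 + 5 + 8 = E1 + 13 semitones, landing on F.

F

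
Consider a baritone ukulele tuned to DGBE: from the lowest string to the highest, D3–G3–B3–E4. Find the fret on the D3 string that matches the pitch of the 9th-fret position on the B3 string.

18

Fret 9 on B3 is MIDI 59 + 9 = 68 (G♯4). On the D3 string (open MIDI 50), that pitch is 68 − 50 = fret 18.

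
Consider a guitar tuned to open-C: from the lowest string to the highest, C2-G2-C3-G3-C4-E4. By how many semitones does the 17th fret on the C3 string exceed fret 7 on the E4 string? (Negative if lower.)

-6 semitones

C3 at fret 17 → F4 (MIDI 65); E4 at fret 7 → B4 (MIDI 71).
65 − 71 = -6, so the two pitches are 6 semitones apart.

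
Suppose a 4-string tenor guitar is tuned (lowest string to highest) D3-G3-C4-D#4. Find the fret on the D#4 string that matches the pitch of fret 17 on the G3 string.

9

Fret 17 on G3 is MIDI 55 + 17 = 72 (C5). On the D#4 string (open MIDI 63), that pitch is 72 − 63 = fret 9.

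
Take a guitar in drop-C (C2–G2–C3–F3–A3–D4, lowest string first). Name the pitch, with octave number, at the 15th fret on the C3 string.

D#4

Each fret is one semitone, so C3 + 15 = D#4.
(Equivalently spelled Eb4.)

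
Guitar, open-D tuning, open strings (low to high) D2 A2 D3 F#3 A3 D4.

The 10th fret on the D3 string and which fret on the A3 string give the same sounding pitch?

D3 at fret 10 is D3 + 10 semitones = C4.
The open A3 string is 7 semitones above the open D3, so the same pitch on the A3 string lies at fret 10 − 7 = 3.

3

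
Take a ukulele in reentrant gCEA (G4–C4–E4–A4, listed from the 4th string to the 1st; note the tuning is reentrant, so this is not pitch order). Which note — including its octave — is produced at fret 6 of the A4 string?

A4 is MIDI 69. Adding 6 gives 75, which is D#5.

D#5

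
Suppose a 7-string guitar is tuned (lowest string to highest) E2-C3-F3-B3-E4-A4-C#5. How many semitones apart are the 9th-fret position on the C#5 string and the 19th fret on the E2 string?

23 semitones

C#5 at fret 9 → A#5 (MIDI 82); E2 at fret 19 → B3 (MIDI 59).
82 − 59 = 23, so the two pitches are 23 semitones apart, with A#5 the higher.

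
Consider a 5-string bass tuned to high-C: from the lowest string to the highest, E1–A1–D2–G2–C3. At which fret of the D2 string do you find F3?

15

F3 is 15 semitones above the open D2 (D–D#–E–F–…–D#–E–F), so it sits at fret 15.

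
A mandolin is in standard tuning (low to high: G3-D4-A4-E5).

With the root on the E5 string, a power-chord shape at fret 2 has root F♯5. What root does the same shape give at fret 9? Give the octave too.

Moving from fret 2 to fret 9 shifts the root by 7 semitones.
F♯5 up 7 semitones is C♯6.

C♯6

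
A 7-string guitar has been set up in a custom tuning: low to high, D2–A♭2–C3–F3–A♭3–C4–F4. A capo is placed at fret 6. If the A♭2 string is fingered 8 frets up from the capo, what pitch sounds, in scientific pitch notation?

B♭3

The capo raises the open A♭2 by 6 semitones to D3; fretting 8 more gives A♭2 + 6 + 8 = A♭2 + 14 semitones = B♭3.
(Also written A♯.)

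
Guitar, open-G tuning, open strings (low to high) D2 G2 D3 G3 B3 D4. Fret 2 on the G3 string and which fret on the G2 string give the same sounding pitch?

G3 at fret 2 is G3 + 2 semitones = A3.
The open G2 string is 12 semitones below the open G3, so the same pitch on the G2 string lies at fret 2 + 12 = 14.

14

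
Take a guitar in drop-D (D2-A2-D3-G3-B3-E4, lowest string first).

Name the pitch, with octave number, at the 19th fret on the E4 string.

B5

Each fret is one semitone, so E4 + 19 = B5.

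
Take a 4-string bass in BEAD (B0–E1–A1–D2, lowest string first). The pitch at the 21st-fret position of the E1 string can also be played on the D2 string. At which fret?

E1 at fret 21 is E1 + 21 semitones = C♯3.
The open D2 string is 10 semitones above the open E1, so the same pitch on the D2 string lies at fret 21 − 10 = 11.

11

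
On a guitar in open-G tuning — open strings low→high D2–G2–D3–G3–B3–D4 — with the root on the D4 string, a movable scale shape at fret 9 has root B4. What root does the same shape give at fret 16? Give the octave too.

F#5

Moving from fret 9 to fret 16 shifts the root by 7 semitones.
B4 up 7 semitones is F#5.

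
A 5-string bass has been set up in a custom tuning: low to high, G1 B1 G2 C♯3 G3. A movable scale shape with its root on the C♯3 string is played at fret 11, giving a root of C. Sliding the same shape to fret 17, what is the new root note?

Moving from fret 11 to fret 17 shifts the root by 6 semitones.
C up 6 semitones is F♯.

F♯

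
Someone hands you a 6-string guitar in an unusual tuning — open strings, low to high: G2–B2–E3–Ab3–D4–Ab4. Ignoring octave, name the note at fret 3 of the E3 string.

G

Each fret is one semitone, so E3 + 3 = G.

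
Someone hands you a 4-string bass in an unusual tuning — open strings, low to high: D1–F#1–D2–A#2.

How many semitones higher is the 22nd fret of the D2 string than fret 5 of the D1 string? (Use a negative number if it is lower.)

29 semitones

D2 at fret 22 → C4 (MIDI 60); D1 at fret 5 → G1 (MIDI 31).
60 − 31 = 29, so the two pitches are 29 semitones apart.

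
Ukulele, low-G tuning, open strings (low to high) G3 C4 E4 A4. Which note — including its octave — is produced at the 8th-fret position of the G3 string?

D♯4

The open G3 string plus 8 semitones: G–G#–A–A#–B–C–C#–D–D#.
The walk passes from B into C once, so the octave number goes from 3 to 4.
(Equivalently spelled E♭4.)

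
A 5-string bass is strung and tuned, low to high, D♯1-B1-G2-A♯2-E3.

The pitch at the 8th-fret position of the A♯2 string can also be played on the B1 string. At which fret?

Fret 8 on A♯2 is MIDI 46 + 8 = 54 (F♯3). On the B1 string (open MIDI 35), that pitch is 54 − 35 = fret 19.

19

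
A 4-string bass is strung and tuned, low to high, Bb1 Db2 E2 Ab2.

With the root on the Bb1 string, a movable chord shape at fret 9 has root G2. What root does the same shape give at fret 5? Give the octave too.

Moving from fret 9 to fret 5 shifts the root by -4 semitones.
G2 down 4 semitones is Eb2.

Eb2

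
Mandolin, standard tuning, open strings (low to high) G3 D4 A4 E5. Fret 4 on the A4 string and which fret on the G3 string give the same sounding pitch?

Fret 4 on A4 is MIDI 69 + 4 = 73 (C♯5). On the G3 string (open MIDI 55), that pitch is 73 − 55 = fret 18.

18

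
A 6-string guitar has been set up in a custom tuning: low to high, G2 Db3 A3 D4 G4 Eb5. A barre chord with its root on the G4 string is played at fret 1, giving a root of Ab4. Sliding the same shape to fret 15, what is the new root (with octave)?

Bb5

Moving from fret 1 to fret 15 shifts the root by 14 semitones.
Ab4 up 14 semitones is Bb5.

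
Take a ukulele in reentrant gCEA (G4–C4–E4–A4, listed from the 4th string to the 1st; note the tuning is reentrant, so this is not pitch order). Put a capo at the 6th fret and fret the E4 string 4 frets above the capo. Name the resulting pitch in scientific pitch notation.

D5

The capo raises the open E4 by 6 semitones to A#4; fretting 4 more gives E4 + 6 + 4 = E4 + 10 semitones = D5.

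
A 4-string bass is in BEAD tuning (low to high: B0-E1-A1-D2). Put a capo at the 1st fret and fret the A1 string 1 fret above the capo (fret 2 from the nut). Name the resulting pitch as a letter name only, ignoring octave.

The capo raises the open A1 by 1 semitone to A#1; fretting 1 more gives A1 + 1 + 1 = A1 + 2 semitones, landing on B.

B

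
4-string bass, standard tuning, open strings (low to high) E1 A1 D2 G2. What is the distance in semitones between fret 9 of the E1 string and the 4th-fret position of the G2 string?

10 semitones

E1 at fret 9 → C♯2 (MIDI 37); G2 at fret 4 → B2 (MIDI 47).
37 − 47 = -10, so the two pitches are 10 semitones apart, with B2 the higher.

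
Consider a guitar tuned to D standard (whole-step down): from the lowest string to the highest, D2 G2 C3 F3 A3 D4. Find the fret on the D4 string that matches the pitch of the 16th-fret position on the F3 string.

Fret 16 on F3 is MIDI 53 + 16 = 69 (A4). On the D4 string (open MIDI 62), that pitch is 69 − 62 = fret 7.

7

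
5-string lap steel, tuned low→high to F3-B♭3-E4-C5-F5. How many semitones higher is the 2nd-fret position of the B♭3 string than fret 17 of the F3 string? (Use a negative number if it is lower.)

B♭3 at fret 2 → C4 (MIDI 60); F3 at fret 17 → B♭4 (MIDI 70).
60 − 70 = -10, so the two pitches are 10 semitones apart.

-10 semitones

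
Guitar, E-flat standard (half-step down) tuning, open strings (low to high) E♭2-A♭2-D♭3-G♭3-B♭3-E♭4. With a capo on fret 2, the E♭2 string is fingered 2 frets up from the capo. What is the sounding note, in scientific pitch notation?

The capo raises the open E♭2 by 2 semitones to F2; fretting 2 more gives E♭2 + 2 + 2 = E♭2 + 4 semitones = G2.

G2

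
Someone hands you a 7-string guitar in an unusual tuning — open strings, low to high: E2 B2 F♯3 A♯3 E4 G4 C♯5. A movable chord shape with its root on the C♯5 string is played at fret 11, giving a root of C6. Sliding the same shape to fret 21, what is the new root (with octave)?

Moving from fret 11 to fret 21 shifts the root by 10 semitones.
C6 up 10 semitones is A♯6.

A♯6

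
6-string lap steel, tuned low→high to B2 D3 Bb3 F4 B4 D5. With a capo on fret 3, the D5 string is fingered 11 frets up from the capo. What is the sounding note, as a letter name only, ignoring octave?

E

The capo raises the open D5 by 3 semitones to F5; fretting 11 more gives D5 + 3 + 11 = D5 + 14 semitones, landing on E.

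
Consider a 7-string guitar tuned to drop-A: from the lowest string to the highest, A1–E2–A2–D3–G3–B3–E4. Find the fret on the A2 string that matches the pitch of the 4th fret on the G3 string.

G3 at fret 4 is G3 + 4 semitones = B3.
The open A2 string is 10 semitones below the open G3, so the same pitch on the A2 string lies at fret 4 + 10 = 14.

14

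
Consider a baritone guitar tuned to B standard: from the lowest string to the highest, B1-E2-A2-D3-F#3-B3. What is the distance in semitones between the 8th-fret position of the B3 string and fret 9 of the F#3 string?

B3 at fret 8 → G4 (MIDI 67); F#3 at fret 9 → D#4 (MIDI 63).
67 − 63 = 4, so the two pitches are 4 semitones apart, with G4 the higher.

4 semitones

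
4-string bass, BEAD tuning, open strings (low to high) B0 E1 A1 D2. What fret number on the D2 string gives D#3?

D#3 is 13 semitones above the open D2 (D–D#–E–F–…–C#–D–D#), so it sits at fret 13.

13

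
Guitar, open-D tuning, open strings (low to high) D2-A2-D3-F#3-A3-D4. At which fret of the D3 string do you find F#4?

F#4 is 16 semitones above the open D3 (D–D#–E–F–…–E–F–F#), so it sits at fret 16.

16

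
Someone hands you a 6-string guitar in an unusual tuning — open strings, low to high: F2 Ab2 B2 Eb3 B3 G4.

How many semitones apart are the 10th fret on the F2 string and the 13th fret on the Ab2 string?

6 semitones

F2 at fret 10 → Eb3 (MIDI 51); Ab2 at fret 13 → A3 (MIDI 57).
51 − 57 = -6, so the two pitches are 6 semitones apart, with A3 the higher.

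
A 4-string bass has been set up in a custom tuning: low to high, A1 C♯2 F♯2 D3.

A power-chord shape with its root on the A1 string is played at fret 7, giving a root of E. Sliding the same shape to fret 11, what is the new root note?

G♯

Moving from fret 7 to fret 11 shifts the root by 4 semitones.
E up 4 semitones is G♯.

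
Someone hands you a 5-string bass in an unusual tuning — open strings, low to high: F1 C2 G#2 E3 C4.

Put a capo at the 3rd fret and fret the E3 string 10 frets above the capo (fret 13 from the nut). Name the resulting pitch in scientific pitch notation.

F4

The capo raises the open E3 by 3 semitones to G3; fretting 10 more gives E3 + 3 + 10 = E3 + 13 semitones = F4.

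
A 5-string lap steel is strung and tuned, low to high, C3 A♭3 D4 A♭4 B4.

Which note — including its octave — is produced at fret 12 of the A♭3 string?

Each fret is one semitone, so A♭3 + 12 = A♭4.

A♭4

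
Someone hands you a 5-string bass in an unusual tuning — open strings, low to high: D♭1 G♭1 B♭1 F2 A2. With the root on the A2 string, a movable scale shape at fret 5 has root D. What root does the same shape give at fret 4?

Moving from fret 5 to fret 4 shifts the root by -1 semitone.
D down 1 semitone is D♭.

D♭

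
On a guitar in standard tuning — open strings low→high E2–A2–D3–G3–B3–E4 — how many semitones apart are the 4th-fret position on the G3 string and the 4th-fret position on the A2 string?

G3 at fret 4 → B3 (MIDI 59); A2 at fret 4 → C#3 (MIDI 49).
59 − 49 = 10, so the two pitches are 10 semitones apart, with B3 the higher.

10 semitones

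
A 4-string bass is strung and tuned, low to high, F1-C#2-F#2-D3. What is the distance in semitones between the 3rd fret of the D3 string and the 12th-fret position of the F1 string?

12 semitones

D3 at fret 3 → F3 (MIDI 53); F1 at fret 12 → F2 (MIDI 41).
53 − 41 = 12, so the two pitches are 12 semitones apart, with F3 the higher.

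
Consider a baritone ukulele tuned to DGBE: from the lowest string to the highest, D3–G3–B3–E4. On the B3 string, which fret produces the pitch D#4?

4

D#4 is 4 semitones above the open B3 (B–C–C#–D–D#), so it sits at fret 4.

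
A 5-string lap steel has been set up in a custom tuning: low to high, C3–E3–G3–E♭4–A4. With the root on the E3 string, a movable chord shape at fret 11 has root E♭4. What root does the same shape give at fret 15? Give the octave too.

Moving from fret 11 to fret 15 shifts the root by 4 semitones.
E♭4 up 4 semitones is G4.

G4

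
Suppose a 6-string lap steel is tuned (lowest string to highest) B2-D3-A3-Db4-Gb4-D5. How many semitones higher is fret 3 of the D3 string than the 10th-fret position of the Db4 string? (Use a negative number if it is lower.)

-18 semitones

D3 at fret 3 → F3 (MIDI 53); Db4 at fret 10 → B4 (MIDI 71).
53 − 71 = -18, so the two pitches are 18 semitones apart.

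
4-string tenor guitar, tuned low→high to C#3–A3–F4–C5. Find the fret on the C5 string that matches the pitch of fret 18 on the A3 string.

3

Fret 18 on A3 is MIDI 57 + 18 = 75 (D#5). On the C5 string (open MIDI 72), that pitch is 75 − 72 = fret 3.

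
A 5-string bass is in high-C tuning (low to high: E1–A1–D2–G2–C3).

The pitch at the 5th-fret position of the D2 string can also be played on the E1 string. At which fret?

15

Fret 5 on D2 is MIDI 38 + 5 = 43 (G2). On the E1 string (open MIDI 28), that pitch is 43 − 28 = fret 15.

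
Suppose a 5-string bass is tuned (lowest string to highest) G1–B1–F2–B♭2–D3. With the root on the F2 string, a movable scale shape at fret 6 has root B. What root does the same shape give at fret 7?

Moving from fret 6 to fret 7 shifts the root by 1 semitone.
B up 1 semitone is C.

C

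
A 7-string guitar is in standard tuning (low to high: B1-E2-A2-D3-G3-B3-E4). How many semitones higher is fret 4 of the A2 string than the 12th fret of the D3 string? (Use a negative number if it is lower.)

A2 at fret 4 → C#3 (MIDI 49); D3 at fret 12 → D4 (MIDI 62).
49 − 62 = -13, so the two pitches are 13 semitones apart.

-13 semitones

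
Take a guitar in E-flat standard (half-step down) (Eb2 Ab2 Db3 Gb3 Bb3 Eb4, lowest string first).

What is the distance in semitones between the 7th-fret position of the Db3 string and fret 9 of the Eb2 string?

Db3 at fret 7 → Ab3 (MIDI 56); Eb2 at fret 9 → C3 (MIDI 48).
56 − 48 = 8, so the two pitches are 8 semitones apart, with Ab3 the higher.

8 semitones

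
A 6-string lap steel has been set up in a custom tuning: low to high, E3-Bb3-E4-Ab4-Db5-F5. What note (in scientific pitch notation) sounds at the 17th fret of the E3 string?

A4

The open E3 string plus 17 semitones: E–F–Gb–G–…–G–Ab–A.
The walk passes from B into C once, so the octave number goes from 3 to 4.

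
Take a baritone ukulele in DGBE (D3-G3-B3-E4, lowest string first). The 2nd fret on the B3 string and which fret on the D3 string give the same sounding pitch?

Fret 2 on B3 is MIDI 59 + 2 = 61 (C#4). On the D3 string (open MIDI 50), that pitch is 61 − 50 = fret 11.

11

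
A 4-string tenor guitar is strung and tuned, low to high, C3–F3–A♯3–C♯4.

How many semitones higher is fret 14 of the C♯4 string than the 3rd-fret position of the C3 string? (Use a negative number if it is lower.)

C♯4 at fret 14 → D♯5 (MIDI 75); C3 at fret 3 → D♯3 (MIDI 51).
75 − 51 = 24, so the two pitches are 24 semitones apart.

24 semitones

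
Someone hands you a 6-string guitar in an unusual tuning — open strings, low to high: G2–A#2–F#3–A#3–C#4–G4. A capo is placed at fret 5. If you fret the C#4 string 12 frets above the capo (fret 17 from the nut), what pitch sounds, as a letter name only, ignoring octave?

The capo raises the open C#4 by 5 semitones to F#4; fretting 12 more gives C#4 + 5 + 12 = C#4 + 17 semitones, landing on F#.
(Also written Gb.)

F#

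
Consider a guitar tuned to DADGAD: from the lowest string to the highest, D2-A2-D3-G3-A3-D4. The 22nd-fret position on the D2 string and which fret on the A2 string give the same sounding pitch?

15

D2 at fret 22 is D2 + 22 semitones = C4.
The open A2 string is 7 semitones above the open D2, so the same pitch on the A2 string lies at fret 22 − 7 = 15.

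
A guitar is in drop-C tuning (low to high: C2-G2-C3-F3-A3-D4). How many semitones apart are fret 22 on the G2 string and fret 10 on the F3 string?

2 semitones

G2 at fret 22 → F4 (MIDI 65); F3 at fret 10 → D#4 (MIDI 63).
65 − 63 = 2, so the two pitches are 2 semitones apart, with F4 the higher.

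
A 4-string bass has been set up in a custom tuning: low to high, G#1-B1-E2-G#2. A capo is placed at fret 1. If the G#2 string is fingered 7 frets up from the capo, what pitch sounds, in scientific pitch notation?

The capo raises the open G#2 by 1 semitone to A2; fretting 7 more gives G#2 + 1 + 7 = G#2 + 8 semitones = E3.

E3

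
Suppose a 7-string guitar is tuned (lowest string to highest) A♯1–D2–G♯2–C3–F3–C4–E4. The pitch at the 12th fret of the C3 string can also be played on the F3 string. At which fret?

C3 at fret 12 is C3 + 12 semitones = C4.
The open F3 string is 5 semitones above the open C3, so the same pitch on the F3 string lies at fret 12 − 5 = 7.

7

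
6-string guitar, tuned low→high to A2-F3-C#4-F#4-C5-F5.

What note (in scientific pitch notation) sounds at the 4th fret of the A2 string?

A2 is MIDI 45. Adding 4 gives 49, which is C#3.

C#3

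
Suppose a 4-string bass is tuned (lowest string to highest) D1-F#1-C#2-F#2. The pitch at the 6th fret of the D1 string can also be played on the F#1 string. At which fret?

2

D1 at fret 6 is D1 + 6 semitones = G#1.
The open F#1 string is 4 semitones above the open D1, so the same pitch on the F#1 string lies at fret 6 − 4 = 2.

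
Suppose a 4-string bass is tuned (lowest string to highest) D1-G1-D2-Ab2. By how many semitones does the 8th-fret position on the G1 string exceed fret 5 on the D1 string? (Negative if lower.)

G1 at fret 8 → Eb2 (MIDI 39); D1 at fret 5 → G1 (MIDI 31).
39 − 31 = 8, so the two pitches are 8 semitones apart.

8 semitones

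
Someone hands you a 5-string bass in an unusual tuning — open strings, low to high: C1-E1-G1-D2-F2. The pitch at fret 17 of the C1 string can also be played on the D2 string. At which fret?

3

C1 at fret 17 is C1 + 17 semitones = F2.
The open D2 string is 14 semitones above the open C1, so the same pitch on the D2 string lies at fret 17 − 14 = 3.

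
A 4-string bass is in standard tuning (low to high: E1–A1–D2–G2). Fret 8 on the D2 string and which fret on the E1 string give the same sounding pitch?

18

D2 at fret 8 is D2 + 8 semitones = A#2.
The open E1 string is 10 semitones below the open D2, so the same pitch on the E1 string lies at fret 8 + 10 = 18.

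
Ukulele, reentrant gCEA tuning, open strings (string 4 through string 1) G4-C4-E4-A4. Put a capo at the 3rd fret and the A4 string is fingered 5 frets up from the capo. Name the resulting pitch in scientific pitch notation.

The capo raises the open A4 by 3 semitones to C5; fretting 5 more gives A4 + 3 + 5 = A4 + 8 semitones = F5.

F5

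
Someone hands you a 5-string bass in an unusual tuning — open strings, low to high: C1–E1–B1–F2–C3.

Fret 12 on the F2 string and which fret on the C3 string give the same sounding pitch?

Fret 12 on F2 is MIDI 41 + 12 = 53 (F3). On the C3 string (open MIDI 48), that pitch is 53 − 48 = fret 5.

5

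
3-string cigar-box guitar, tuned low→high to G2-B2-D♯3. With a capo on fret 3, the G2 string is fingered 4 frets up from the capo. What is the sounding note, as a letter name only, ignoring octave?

D

The capo raises the open G2 by 3 semitones to A♯2; fretting 4 more gives G2 + 3 + 4 = G2 + 7 semitones, landing on D.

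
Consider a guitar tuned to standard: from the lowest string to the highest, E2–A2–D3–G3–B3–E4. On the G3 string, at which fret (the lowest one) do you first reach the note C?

5

From G3, count semitones up the chromatic scale until reaching C: G–G#–A–A#–B–C — 5 steps.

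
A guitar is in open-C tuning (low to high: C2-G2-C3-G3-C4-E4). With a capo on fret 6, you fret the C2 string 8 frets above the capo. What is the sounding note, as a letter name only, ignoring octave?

D

The capo raises the open C2 by 6 semitones to F♯2; fretting 8 more gives C2 + 6 + 8 = C2 + 14 semitones, landing on D.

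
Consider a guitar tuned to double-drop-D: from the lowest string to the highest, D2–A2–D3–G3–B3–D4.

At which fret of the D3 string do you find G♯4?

G♯4 is 18 semitones above the open D3 (D–D#–E–F–…–F#–G–G#), so it sits at fret 18.

18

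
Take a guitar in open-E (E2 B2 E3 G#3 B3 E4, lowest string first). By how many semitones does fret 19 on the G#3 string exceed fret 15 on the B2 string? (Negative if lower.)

13 semitones

G#3 at fret 19 → D#5 (MIDI 75); B2 at fret 15 → D4 (MIDI 62).
75 − 62 = 13, so the two pitches are 13 semitones apart.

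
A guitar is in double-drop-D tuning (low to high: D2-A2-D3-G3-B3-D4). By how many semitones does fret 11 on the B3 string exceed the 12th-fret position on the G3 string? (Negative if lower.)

3 semitones

B3 at fret 11 → A#4 (MIDI 70); G3 at fret 12 → G4 (MIDI 67).
70 − 67 = 3, so the two pitches are 3 semitones apart.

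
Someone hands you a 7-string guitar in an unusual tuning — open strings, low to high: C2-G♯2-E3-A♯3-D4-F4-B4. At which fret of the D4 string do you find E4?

E4 is 2 semitones above the open D4 (D–D#–E), so it sits at fret 2.

2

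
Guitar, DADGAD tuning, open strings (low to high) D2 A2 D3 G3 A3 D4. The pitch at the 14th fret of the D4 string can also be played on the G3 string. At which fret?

D4 at fret 14 is D4 + 14 semitones = E5.
The open G3 string is 7 semitones below the open D4, so the same pitch on the G3 string lies at fret 14 + 7 = 21.

21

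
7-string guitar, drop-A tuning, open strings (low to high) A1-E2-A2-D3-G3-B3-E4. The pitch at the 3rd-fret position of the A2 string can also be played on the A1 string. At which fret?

15

A2 at fret 3 is A2 + 3 semitones = C3.
The open A1 string is 12 semitones below the open A2, so the same pitch on the A1 string lies at fret 3 + 12 = 15.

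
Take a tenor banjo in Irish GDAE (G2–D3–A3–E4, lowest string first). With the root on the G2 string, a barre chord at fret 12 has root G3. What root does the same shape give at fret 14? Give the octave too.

Moving from fret 12 to fret 14 shifts the root by 2 semitones.
G3 up 2 semitones is A3.

A3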